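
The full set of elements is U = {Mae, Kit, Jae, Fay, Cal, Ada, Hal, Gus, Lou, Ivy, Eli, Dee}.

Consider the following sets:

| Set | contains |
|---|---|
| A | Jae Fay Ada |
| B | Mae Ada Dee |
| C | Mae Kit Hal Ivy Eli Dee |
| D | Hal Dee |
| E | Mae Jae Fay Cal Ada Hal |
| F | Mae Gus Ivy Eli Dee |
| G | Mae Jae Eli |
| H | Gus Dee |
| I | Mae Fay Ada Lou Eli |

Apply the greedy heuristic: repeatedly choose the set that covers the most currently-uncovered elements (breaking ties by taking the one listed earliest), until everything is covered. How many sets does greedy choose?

4

Greedy: pick C (covers 6 new) → pick E (covers 4 new) → pick F (covers 1 new) → pick I (covers 1 new). Total picks: 4.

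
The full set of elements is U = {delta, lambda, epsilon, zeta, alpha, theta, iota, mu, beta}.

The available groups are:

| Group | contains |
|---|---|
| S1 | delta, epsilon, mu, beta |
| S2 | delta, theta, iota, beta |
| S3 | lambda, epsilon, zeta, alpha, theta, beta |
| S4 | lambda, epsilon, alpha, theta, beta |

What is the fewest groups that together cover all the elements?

S1 and S2 and S3 together: S1 ∪ S2 ∪ S3 = {delta, lambda, epsilon, zeta, alpha, theta, iota, mu, beta} — every element is covered.
Only S3 contains zeta, so S3 is forced; the remaining 3 elements need at least 2 more groups (each remaining group adds at most 2) — so at least 3 groups are needed, and 3 is optimal.

3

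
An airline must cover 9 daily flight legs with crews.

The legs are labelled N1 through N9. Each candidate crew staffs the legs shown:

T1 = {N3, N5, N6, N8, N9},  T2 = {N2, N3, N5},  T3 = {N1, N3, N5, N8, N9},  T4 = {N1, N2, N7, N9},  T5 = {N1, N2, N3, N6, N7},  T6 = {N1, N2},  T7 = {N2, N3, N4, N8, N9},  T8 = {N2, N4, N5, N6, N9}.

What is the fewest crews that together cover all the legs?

T2 and T5 and T7 together: T2 ∪ T5 ∪ T7 = {N1, N2, N3, N4, N5, N6, N7, N8, N9} — every leg is covered.
No 2 of the 8 crews cover everything (all 28 combinations miss at least one leg), so 3 is optimal.

3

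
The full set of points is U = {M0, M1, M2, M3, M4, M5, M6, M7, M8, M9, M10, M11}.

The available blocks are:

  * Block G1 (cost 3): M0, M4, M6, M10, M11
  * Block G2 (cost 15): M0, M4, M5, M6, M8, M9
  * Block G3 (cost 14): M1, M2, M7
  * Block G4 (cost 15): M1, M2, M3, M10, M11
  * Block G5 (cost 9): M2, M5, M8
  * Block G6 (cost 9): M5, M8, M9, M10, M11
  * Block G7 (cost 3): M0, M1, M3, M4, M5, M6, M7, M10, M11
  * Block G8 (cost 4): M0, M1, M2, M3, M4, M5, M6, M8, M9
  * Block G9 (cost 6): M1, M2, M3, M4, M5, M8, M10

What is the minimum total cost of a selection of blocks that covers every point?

7

G7, G8 together cover every point (G7 ∪ G8 = {M0, M1, M2, M3, M4, M5, M6, M7, M8, M9, M10, M11}); total cost 3 + 4 = 7.
No covering selection has total cost below 7.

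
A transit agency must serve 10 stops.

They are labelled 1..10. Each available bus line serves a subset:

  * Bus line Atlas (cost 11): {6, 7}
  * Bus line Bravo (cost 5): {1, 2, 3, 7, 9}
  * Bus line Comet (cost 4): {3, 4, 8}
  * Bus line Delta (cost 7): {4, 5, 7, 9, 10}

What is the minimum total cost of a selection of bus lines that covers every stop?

27

Atlas, Bravo, Comet, Delta together cover every stop (Atlas ∪ Bravo ∪ Comet ∪ Delta = {1, 2, 3, 4, 5, 6, 7, 8, 9, 10}); total cost 11 + 5 + 4 + 7 = 27.
No covering selection has total cost below 27.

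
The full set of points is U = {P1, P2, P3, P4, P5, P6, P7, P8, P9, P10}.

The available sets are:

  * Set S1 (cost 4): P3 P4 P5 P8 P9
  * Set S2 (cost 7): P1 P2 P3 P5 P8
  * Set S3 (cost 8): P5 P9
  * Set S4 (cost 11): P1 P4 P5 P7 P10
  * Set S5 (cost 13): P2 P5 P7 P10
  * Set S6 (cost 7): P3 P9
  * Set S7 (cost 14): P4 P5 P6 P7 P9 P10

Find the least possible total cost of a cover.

S2, S7 together cover every point (S2 ∪ S7 = {P1, P2, P3, P4, P5, P6, P7, P8, P9, P10}); total cost 7 + 14 = 21.
The greedy pick S1, S2, S7 costs 25; no covering selection beats 21.

21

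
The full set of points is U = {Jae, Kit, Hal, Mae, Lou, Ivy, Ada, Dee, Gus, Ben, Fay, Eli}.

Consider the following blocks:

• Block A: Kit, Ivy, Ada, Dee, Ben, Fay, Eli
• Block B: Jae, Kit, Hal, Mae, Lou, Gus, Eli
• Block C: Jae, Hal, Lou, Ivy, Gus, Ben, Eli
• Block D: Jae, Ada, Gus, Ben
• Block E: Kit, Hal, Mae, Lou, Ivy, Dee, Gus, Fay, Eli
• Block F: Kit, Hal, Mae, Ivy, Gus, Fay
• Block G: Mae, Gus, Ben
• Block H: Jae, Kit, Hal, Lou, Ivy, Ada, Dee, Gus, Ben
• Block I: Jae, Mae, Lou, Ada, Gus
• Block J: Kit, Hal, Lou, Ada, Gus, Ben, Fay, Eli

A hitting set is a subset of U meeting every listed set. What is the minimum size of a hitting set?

The 2 points {Kit, Gus} hit every block.
No single point lies in every block, so at least 2 are needed and 2 is optimal.

2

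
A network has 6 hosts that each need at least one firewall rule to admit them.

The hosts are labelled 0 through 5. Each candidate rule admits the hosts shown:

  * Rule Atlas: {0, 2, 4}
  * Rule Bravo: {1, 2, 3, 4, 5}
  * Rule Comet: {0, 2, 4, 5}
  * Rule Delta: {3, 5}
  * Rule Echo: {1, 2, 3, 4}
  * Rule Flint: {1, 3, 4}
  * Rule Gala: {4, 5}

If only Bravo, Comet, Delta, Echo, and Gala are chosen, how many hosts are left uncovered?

Union of Bravo, Comet, Delta, Echo, Gala = {0, 1, 2, 3, 4, 5} — that's every host, so 0 are uncovered.

0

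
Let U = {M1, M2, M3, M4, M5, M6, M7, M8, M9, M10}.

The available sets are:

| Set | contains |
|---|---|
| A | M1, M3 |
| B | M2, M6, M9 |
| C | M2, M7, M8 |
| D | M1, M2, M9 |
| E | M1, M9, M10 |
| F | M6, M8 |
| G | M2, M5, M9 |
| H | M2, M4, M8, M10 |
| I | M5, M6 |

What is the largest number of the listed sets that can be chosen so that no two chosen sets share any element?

C, E, I are pairwise disjoint (C={M2,M7,M8}; E={M1,M9,M10}; I={M5,M6}).
Every remaining set overlaps one of these, and no 4 of the listed sets are pairwise disjoint, so 3 is the maximum.

3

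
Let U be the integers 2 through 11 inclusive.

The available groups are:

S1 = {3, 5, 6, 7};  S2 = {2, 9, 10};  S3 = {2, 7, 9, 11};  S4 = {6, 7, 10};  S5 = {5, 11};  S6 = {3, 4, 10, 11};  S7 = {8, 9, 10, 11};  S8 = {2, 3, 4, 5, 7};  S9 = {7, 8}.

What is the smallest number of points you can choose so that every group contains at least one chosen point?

Take H = {5, 7, 10}. Each listed group contains at least one of these, so H is a hitting set of size 3.
The groups S2, S5, S9 are pairwise disjoint, so any hitting set needs a separate point for each — at least 3. Hence 3 is optimal.

3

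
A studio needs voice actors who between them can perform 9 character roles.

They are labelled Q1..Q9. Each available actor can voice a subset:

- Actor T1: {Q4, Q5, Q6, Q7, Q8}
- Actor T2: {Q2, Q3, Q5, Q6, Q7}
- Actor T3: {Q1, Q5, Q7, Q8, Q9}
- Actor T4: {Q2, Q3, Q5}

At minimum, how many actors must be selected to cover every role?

Take {T1, T3, T4}. Their union is {Q1, Q2, Q3, Q4, Q5, Q6, Q7, Q8, Q9}, which is all 9 roles.
Only T3 contains Q1, so T3 is forced; the remaining 4 roles need at least 2 more actors (each remaining actor adds at most 3) — so at least 3 actors are needed, and 3 is optimal.

3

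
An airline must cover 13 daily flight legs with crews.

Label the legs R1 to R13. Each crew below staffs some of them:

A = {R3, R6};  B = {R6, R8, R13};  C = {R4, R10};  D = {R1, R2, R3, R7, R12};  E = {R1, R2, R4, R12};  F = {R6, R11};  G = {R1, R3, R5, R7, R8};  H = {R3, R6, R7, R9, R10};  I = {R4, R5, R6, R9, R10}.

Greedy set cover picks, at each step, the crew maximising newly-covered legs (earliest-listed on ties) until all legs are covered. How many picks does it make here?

Greedy: pick D (covers 5 new) → pick I (covers 5 new) → pick B (covers 2 new) → pick F (covers 1 new). Total picks: 4.

4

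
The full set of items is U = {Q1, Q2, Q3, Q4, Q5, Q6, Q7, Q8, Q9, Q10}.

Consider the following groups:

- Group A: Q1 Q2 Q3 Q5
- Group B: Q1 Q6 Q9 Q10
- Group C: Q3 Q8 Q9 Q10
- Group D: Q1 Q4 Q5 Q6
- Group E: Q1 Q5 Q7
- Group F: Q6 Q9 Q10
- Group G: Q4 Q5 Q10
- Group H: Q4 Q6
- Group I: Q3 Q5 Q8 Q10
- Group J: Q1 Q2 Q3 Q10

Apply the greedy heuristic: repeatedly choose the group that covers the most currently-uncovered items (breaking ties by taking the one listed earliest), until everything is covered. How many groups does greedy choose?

5

Greedy: pick A (covers 4 new) → pick B (covers 3 new) → pick C (covers 1 new) → pick D (covers 1 new) → pick E (covers 1 new). Total picks: 5.
(The true minimum cover uses only 4 groups, so greedy is not optimal here.)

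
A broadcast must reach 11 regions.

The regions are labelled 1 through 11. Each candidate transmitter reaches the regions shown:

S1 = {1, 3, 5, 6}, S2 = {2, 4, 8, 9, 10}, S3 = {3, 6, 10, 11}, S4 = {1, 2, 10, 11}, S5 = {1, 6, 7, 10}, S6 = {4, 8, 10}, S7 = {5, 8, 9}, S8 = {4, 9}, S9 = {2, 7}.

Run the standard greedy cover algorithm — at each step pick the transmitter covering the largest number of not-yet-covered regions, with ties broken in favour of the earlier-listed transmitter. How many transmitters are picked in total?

Greedy: pick S2 (covers 5 new) → pick S1 (covers 4 new) → pick S3 (covers 1 new) → pick S5 (covers 1 new). Total picks: 4.

4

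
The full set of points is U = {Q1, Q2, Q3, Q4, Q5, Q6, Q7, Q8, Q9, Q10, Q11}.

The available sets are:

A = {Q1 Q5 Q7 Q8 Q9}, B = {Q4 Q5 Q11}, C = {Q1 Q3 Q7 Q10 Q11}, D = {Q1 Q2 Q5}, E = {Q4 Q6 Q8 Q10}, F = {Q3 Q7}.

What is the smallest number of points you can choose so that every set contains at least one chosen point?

The 3 points {Q3, Q4, Q5} hit every set.
The sets D, E, F are pairwise disjoint, so any hitting set needs a separate point for each — at least 3. Hence 3 is optimal.

3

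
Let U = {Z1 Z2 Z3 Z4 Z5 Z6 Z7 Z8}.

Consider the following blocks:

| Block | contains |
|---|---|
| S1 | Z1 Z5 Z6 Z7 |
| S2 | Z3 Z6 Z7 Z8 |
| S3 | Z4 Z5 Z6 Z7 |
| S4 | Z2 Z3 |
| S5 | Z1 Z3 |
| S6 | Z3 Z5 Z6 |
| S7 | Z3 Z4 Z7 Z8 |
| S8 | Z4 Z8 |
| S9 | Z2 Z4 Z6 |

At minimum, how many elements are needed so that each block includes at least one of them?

The 3 elements {Z3, Z4, Z7} hit every block.
The blocks S1, S4, S8 are pairwise disjoint, so any hitting set needs a separate element for each — at least 3. Hence 3 is optimal.

3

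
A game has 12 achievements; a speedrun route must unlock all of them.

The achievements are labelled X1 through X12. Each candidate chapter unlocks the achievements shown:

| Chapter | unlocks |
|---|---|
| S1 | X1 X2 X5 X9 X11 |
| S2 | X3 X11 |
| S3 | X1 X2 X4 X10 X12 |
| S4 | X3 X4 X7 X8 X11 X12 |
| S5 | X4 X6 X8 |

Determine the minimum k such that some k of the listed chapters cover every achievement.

4

Take {S1, S3, S4, S5}. Their union is {X1, X2, X3, X4, X5, X6, X7, X8, X9, X10, X11, X12}, which is all 12 achievements.
No 3 of the 5 chapters cover everything (all 10 combinations miss at least one achievement), so 4 is optimal.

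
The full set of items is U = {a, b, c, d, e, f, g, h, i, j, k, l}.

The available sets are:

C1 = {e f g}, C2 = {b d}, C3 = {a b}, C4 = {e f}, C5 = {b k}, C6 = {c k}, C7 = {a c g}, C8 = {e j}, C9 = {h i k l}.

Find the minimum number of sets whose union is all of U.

5

C1, C2, C7, C8, and C9 cover everything between them: the union {a, b, c, d, e, f, g, h, i, j, k, l} is all of U.
No 4 of the 9 sets cover everything (all 126 combinations miss at least one item), so 5 is optimal.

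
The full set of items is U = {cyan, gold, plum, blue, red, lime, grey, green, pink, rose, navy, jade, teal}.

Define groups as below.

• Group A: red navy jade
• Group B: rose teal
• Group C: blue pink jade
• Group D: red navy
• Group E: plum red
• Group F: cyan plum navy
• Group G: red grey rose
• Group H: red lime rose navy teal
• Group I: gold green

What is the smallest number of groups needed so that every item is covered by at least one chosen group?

C, F, G, H, and I cover everything between them: the union {cyan, gold, plum, blue, red, lime, grey, green, pink, rose, navy, jade, teal} is all of U.
Only G contains grey, so G is forced; the remaining 10 items need at least 4 more groups (each remaining group adds at most 3) — so at least 5 groups are needed, and 5 is optimal.

5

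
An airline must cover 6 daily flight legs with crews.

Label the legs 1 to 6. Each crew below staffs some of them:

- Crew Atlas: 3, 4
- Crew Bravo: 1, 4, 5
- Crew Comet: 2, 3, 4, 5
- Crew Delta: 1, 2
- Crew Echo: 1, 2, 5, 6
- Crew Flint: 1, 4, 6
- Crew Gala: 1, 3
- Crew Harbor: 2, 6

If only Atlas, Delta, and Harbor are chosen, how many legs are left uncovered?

Union of Atlas, Delta, Harbor = {1, 2, 3, 4, 6}.
Not covered: 5 — 1 leg.

1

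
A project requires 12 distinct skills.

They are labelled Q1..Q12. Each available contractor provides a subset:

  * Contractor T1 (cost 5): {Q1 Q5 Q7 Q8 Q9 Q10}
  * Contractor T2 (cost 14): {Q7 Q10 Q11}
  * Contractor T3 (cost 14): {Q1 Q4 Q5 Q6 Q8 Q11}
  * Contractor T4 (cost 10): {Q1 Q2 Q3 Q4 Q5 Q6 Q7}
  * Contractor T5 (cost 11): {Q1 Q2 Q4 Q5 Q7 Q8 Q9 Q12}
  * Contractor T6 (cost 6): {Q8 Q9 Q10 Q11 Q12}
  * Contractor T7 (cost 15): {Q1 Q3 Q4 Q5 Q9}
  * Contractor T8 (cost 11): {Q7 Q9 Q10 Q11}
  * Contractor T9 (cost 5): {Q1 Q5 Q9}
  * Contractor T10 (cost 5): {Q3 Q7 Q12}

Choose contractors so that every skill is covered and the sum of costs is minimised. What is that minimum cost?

16

T4, T6 together cover every skill (T4 ∪ T6 = {Q1, Q2, Q3, Q4, Q5, Q6, Q7, Q8, Q9, Q10, Q11, Q12}); total cost 10 + 6 = 16.
The greedy pick T1, T4, T6 costs 21; no covering selection beats 16.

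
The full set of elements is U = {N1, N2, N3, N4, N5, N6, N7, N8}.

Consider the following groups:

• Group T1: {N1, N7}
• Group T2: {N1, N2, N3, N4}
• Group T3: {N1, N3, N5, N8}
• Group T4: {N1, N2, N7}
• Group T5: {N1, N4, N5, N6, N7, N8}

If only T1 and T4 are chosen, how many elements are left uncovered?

Union of T1, T4 = {N1, N2, N7}.
Not covered: N3, N4, N5, N6, N8 — 5 elements.

5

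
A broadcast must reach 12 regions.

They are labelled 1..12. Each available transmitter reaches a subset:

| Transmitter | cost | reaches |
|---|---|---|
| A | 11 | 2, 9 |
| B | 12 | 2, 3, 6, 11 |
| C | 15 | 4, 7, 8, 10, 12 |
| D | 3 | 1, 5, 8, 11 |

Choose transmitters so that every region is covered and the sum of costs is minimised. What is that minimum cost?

A, B, C, D together cover every region (A ∪ B ∪ C ∪ D = {1, 2, 3, 4, 5, 6, 7, 8, 9, 10, 11, 12}); total cost 11 + 12 + 15 + 3 = 41.
No covering selection has total cost below 41.

41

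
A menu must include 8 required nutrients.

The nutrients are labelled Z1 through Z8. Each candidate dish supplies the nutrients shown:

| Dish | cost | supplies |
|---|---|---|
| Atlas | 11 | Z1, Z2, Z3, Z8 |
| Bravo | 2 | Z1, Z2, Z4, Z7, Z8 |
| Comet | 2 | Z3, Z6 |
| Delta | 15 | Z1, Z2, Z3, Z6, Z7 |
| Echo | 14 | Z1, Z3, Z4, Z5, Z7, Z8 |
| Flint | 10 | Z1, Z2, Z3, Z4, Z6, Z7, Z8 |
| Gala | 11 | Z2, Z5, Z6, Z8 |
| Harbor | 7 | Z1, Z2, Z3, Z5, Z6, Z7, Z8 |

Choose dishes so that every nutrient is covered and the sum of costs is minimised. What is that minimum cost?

Bravo, Harbor together cover every nutrient (Bravo ∪ Harbor = {Z1, Z2, Z3, Z4, Z5, Z6, Z7, Z8}); total cost 2 + 7 = 9.
The greedy pick Bravo, Comet, Harbor costs 11; no covering selection beats 9.

9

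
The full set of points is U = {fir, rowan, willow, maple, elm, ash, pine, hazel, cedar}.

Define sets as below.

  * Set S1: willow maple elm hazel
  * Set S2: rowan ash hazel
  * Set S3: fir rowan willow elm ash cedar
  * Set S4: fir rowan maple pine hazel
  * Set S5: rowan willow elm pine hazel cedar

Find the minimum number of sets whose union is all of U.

S3 and S4 cover everything between them: the union {fir, rowan, willow, maple, elm, ash, pine, hazel, cedar} is all of U.
No single set has all 9 points (the largest, S3, has 6), so 2 is optimal.

2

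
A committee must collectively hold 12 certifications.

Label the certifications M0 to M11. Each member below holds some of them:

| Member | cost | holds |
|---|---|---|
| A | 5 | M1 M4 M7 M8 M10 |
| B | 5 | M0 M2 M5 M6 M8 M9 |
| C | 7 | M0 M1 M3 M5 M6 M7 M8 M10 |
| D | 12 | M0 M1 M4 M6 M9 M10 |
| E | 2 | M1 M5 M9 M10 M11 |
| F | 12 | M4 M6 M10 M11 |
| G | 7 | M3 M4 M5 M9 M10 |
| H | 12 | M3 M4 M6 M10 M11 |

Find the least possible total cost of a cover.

19

A, B, E, G together cover every certification (A ∪ B ∪ E ∪ G = {M0, M1, M2, M3, M4, M5, M6, M7, M8, M9, M10, M11}); total cost 5 + 5 + 2 + 7 = 19.
No covering selection has total cost below 19.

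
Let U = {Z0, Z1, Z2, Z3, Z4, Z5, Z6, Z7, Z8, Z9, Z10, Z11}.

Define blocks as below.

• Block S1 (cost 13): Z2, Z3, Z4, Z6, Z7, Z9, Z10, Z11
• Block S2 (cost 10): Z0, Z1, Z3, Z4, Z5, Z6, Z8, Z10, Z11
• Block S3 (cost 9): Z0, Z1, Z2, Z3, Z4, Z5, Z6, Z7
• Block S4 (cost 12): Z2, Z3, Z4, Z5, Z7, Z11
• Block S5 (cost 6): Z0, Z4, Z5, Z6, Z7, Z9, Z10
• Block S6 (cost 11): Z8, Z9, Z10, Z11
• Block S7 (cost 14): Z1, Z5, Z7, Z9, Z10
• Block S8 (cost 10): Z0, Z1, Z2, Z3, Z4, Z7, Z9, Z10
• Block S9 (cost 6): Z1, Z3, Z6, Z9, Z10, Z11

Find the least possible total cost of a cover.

20

S2, S8 together cover every item (S2 ∪ S8 = {Z0, Z1, Z2, Z3, Z4, Z5, Z6, Z7, Z8, Z9, Z10, Z11}); total cost 10 + 10 = 20.
The greedy pick S5, S9, S3, S2 costs 31; no covering selection beats 20.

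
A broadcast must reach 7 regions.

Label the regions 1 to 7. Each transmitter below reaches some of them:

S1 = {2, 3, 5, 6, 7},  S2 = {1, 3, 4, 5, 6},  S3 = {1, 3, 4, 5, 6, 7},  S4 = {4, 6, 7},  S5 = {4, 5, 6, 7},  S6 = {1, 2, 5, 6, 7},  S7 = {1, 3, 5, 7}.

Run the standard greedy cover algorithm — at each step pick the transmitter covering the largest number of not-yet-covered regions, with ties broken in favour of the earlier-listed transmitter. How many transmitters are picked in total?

Greedy: pick S3 (covers 6 new) → pick S1 (covers 1 new). Total picks: 2.

2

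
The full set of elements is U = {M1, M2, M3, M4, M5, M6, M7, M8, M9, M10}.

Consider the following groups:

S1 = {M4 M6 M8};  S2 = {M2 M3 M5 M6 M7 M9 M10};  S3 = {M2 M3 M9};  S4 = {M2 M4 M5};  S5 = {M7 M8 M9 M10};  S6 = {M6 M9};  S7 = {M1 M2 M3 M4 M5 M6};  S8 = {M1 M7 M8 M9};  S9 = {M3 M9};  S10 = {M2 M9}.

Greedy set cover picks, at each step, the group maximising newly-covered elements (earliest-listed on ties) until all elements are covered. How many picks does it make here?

Greedy: pick S2 (covers 7 new) → pick S1 (covers 2 new) → pick S7 (covers 1 new). Total picks: 3.
(The true minimum cover uses only 2 groups, so greedy is not optimal here.)

3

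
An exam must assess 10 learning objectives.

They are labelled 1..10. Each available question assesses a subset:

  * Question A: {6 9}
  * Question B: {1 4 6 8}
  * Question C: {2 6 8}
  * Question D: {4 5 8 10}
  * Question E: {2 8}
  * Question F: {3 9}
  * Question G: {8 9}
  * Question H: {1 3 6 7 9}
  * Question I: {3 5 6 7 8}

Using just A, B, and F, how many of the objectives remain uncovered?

4

Union of A, B, F = {1, 3, 4, 6, 8, 9}.
Not covered: 2, 5, 7, 10 — 4 objectives.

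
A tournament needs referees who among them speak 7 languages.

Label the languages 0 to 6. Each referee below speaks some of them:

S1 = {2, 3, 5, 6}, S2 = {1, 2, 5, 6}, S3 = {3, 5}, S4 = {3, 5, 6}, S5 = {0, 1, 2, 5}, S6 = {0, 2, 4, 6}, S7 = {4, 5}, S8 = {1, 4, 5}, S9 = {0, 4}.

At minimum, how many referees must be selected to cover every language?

Take {S3, S5, S6}. Their union is {0, 1, 2, 3, 4, 5, 6}, which is all 7 languages.
No 2 of the 9 referees cover everything (all 36 combinations miss at least one language), so 3 is optimal.

3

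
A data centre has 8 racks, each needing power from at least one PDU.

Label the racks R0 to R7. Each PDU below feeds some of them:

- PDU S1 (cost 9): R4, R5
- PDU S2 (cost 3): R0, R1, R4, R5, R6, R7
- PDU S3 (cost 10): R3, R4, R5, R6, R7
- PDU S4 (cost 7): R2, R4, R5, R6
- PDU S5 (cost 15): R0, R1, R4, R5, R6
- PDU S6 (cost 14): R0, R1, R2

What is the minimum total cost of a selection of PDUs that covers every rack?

20

S2, S3, S4 together cover every rack (S2 ∪ S3 ∪ S4 = {R0, R1, R2, R3, R4, R5, R6, R7}); total cost 3 + 10 + 7 = 20.
No covering selection has total cost below 20.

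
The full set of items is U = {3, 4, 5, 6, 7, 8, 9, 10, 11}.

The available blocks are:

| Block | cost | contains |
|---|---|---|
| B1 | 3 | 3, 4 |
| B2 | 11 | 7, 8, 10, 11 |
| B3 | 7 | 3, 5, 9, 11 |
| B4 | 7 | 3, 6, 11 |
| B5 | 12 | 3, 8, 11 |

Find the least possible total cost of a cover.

B1, B2, B3, B4 together cover every item (B1 ∪ B2 ∪ B3 ∪ B4 = {3, 4, 5, 6, 7, 8, 9, 10, 11}); total cost 3 + 11 + 7 + 7 = 28.
No covering selection has total cost below 28.

28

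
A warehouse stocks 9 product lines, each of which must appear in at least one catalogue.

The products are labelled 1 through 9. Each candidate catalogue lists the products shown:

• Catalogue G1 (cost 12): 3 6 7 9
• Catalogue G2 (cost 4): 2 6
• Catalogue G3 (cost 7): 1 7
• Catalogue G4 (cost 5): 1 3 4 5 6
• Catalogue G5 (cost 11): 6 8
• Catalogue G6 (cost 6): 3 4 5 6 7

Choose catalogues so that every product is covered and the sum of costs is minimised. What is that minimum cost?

G1, G2, G4, G5 together cover every product (G1 ∪ G2 ∪ G4 ∪ G5 = {1, 2, 3, 4, 5, 6, 7, 8, 9}); total cost 12 + 4 + 5 + 11 = 32.
No covering selection has total cost below 32.

32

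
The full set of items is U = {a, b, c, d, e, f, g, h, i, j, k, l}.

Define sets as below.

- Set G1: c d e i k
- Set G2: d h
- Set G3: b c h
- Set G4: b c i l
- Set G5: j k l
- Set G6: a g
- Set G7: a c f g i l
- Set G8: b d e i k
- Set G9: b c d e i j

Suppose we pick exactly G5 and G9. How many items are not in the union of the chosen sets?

Union of G5, G9 = {b, c, d, e, i, j, k, l}.
Not covered: a, f, g, h — 4 items.

4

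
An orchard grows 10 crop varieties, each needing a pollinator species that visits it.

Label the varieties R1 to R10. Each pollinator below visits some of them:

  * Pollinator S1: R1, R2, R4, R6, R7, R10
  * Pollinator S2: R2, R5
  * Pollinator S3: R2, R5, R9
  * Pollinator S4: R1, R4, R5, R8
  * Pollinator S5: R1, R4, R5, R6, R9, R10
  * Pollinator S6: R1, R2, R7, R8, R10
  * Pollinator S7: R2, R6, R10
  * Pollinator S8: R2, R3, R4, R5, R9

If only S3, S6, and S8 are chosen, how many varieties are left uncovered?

Union of S3, S6, S8 = {R1, R2, R3, R4, R5, R7, R8, R9, R10}.
Not covered: R6 — 1 variety.

1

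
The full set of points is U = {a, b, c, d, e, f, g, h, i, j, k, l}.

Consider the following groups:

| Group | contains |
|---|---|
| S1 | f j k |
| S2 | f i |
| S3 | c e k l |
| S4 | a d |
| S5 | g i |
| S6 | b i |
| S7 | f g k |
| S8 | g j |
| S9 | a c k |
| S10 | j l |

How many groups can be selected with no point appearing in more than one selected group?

S2, S3, S4, S8 are pairwise disjoint (S2={f,i}; S3={c,e,k,l}; S4={a,d}; S8={g,j}).
Every remaining group overlaps one of these, and no 5 of the listed groups are pairwise disjoint, so 4 is the maximum.

4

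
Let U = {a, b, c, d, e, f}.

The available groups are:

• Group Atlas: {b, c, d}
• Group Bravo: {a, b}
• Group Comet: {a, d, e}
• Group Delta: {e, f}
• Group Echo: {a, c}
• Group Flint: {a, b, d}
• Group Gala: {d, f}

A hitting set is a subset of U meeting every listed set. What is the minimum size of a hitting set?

3

The 3 items {a, c, f} hit every group.
No choice of 2 items meets every group, so 3 is the minimum.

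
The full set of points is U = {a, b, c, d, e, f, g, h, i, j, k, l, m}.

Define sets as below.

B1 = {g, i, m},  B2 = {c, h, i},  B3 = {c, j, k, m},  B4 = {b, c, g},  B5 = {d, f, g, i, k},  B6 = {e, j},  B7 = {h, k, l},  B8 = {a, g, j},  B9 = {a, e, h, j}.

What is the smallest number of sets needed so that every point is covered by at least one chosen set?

5

B1, B4, B5, B7, and B9 cover everything between them: the union {a, b, c, d, e, f, g, h, i, j, k, l, m} is all of U.
No 4 of the 9 sets cover everything (all 126 combinations miss at least one point), so 5 is optimal.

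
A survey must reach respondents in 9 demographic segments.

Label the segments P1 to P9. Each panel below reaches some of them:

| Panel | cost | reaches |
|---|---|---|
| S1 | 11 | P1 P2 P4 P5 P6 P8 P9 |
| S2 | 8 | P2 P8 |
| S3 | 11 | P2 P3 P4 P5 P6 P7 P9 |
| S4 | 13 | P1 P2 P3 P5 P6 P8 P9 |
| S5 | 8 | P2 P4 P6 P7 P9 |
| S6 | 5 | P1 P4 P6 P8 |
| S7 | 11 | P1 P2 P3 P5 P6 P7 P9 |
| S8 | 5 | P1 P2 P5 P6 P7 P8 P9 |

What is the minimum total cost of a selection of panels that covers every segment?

S3, S8 together cover every segment (S3 ∪ S8 = {P1, P2, P3, P4, P5, P6, P7, P8, P9}); total cost 11 + 5 = 16.
The greedy pick S8, S6, S3 costs 21; no covering selection beats 16.

16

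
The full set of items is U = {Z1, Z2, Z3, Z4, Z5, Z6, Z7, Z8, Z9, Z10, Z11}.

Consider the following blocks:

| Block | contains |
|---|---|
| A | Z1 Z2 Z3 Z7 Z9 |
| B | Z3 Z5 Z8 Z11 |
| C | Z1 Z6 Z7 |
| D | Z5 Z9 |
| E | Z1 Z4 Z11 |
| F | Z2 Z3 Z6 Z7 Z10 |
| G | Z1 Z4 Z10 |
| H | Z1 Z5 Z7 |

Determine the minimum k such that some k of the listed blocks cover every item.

4

Take {A, B, E, F}. Their union is {Z1, Z2, Z3, Z4, Z5, Z6, Z7, Z8, Z9, Z10, Z11}, which is all 11 items.
No 3 of the 8 blocks cover everything (all 56 combinations miss at least one item), so 4 is optimal.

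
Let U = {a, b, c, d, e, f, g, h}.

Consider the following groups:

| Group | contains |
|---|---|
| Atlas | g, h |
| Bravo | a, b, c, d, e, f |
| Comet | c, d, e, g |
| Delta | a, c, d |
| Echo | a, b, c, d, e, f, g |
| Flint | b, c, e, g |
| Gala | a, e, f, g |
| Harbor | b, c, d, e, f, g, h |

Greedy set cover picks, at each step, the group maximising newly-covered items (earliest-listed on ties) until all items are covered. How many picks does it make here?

Greedy: pick Echo (covers 7 new) → pick Atlas (covers 1 new). Total picks: 2.

2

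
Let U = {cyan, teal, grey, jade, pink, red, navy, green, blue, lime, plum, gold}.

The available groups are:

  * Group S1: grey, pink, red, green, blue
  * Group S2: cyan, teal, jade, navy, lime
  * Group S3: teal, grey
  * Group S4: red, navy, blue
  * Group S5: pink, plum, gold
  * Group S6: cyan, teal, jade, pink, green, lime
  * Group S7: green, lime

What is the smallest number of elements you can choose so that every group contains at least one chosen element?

4

H = {grey, pink, navy, lime} meets every group (each contains at least one member of H), and |H| = 4.
The groups S3, S4, S5, S7 are pairwise disjoint, so any hitting set needs a separate element for each — at least 4. Hence 4 is optimal.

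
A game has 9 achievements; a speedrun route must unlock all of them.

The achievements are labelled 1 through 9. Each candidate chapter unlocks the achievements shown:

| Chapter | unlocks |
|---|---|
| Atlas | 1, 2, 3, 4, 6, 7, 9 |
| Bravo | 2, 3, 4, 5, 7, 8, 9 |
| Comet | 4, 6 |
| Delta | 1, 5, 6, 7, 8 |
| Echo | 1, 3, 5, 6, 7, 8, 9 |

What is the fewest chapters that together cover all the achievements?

Take {Atlas, Bravo}. Their union is {1, 2, 3, 4, 5, 6, 7, 8, 9}, which is all 9 achievements.
No single chapter has all 9 achievements (the largest, Atlas, has 7), so 2 is optimal.

2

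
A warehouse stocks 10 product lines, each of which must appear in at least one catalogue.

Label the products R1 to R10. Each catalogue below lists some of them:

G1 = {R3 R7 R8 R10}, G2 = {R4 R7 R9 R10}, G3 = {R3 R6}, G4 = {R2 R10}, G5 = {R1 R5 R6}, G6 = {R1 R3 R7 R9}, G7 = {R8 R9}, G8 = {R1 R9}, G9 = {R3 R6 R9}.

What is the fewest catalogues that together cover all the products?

G1 and G2 and G4 and G5 together: G1 ∪ G2 ∪ G4 ∪ G5 = {R1, R2, R3, R4, R5, R6, R7, R8, R9, R10} — every product is covered.
No 3 of the 9 catalogues cover everything (all 84 combinations miss at least one product), so 4 is optimal.

4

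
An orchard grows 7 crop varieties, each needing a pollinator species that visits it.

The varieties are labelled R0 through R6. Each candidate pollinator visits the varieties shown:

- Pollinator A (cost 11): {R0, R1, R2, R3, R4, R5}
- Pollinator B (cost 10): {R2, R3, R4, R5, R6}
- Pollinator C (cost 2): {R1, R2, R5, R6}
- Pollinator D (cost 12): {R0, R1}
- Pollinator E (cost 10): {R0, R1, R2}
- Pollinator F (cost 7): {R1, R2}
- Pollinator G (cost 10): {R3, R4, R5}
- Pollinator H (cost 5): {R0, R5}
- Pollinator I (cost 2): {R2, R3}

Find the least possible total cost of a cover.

13

A, C together cover every variety (A ∪ C = {R0, R1, R2, R3, R4, R5, R6}); total cost 11 + 2 = 13.
The greedy pick C, I, H, B costs 19; no covering selection beats 13.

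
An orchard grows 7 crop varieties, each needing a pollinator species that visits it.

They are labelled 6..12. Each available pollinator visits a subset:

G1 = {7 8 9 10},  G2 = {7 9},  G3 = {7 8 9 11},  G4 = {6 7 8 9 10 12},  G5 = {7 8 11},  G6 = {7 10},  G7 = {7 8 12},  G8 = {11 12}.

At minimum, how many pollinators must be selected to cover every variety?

2

G4 and G5 together: G4 ∪ G5 = {6, 7, 8, 9, 10, 11, 12} — every variety is covered.
No single pollinator has all 7 varieties (the largest, G4, has 6), so 2 is optimal.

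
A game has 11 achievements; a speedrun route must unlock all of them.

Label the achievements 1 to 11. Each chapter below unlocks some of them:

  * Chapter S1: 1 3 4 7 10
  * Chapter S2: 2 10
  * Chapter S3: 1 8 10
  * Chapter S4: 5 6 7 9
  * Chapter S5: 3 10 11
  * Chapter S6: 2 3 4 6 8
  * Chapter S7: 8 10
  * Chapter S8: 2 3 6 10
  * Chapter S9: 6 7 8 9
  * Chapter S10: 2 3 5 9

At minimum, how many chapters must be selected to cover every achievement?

Take {S1, S5, S9, S10}. Their union is {1, 2, 3, 4, 5, 6, 7, 8, 9, 10, 11}, which is all 11 achievements.
No 3 of the 10 chapters cover everything (all 120 combinations miss at least one achievement), so 4 is optimal.

4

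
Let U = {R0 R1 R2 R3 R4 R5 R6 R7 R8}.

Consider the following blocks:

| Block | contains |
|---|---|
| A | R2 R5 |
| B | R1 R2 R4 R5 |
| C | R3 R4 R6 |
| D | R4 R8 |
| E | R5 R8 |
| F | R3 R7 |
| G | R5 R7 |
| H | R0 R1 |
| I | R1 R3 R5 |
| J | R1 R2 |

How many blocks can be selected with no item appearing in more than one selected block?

4

A, D, F, H are pairwise disjoint (A={R2,R5}; D={R4,R8}; F={R3,R7}; H={R0,R1}).
Every remaining block overlaps one of these, and no 5 of the listed blocks are pairwise disjoint, so 4 is the maximum.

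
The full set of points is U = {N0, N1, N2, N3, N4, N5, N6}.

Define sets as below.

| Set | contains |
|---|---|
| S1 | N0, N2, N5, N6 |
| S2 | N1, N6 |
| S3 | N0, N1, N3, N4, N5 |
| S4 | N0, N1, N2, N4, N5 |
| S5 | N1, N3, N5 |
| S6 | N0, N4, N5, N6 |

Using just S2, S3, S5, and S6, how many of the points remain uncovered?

Union of S2, S3, S5, S6 = {N0, N1, N3, N4, N5, N6}.
Not covered: N2 — 1 point.

1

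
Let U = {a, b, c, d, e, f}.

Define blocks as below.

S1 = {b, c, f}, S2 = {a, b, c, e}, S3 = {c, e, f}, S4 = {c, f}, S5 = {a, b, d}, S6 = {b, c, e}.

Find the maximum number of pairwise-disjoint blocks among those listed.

2

S4, S5 are pairwise disjoint (S4={c,f}; S5={a,b,d}).
Every remaining block overlaps one of these, and no 3 of the listed blocks are pairwise disjoint, so 2 is the maximum.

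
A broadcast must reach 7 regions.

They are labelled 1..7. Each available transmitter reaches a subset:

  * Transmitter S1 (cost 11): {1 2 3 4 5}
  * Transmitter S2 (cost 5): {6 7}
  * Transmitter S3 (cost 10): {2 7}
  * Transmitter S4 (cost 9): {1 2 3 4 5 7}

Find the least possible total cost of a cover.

14

S2, S4 together cover every region (S2 ∪ S4 = {1, 2, 3, 4, 5, 6, 7}); total cost 5 + 9 = 14.
No covering selection has total cost below 14.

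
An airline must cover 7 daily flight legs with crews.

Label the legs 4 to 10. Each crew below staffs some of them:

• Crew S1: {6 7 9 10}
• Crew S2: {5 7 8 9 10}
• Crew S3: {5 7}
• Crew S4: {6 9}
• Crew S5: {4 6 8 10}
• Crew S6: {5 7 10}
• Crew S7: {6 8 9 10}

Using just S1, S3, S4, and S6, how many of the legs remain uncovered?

Union of S1, S3, S4, S6 = {5, 6, 7, 9, 10}.
Not covered: 4, 8 — 2 legs.

2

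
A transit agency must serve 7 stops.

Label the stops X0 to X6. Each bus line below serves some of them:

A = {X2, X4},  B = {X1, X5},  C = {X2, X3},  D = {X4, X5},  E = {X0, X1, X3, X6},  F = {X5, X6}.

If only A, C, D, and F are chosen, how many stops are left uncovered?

2

Union of A, C, D, F = {X2, X3, X4, X5, X6}.
Not covered: X0, X1 — 2 stops.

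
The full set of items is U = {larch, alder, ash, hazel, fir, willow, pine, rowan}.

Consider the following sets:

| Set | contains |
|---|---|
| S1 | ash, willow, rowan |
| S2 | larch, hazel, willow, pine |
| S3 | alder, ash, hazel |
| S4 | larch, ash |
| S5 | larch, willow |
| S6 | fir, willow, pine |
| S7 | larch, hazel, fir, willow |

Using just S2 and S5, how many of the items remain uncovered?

Union of S2, S5 = {larch, hazel, willow, pine}.
Not covered: alder, ash, fir, rowan — 4 items.

4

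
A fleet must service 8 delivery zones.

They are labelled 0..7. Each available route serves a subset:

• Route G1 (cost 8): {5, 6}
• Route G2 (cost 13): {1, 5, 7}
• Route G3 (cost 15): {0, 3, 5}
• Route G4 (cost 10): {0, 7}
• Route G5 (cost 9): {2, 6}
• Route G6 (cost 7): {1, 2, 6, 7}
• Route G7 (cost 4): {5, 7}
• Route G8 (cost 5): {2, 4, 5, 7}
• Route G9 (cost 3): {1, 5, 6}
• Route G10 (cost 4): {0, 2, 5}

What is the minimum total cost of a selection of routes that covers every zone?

G3, G8, G9 together cover every zone (G3 ∪ G8 ∪ G9 = {0, 1, 2, 3, 4, 5, 6, 7}); total cost 15 + 5 + 3 = 23.
The greedy pick G9, G8, G10, G3 costs 27; no covering selection beats 23.

23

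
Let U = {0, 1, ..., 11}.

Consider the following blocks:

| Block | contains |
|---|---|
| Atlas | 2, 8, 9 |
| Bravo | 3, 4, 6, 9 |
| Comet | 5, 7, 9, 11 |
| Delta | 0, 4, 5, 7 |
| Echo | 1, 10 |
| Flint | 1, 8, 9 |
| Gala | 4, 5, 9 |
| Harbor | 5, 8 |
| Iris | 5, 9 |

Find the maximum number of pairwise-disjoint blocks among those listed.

Bravo, Echo, Harbor are pairwise disjoint (Bravo={3,4,6,9}; Echo={1,10}; Harbor={5,8}).
Every remaining block overlaps one of these, and no 4 of the listed blocks are pairwise disjoint, so 3 is the maximum.

3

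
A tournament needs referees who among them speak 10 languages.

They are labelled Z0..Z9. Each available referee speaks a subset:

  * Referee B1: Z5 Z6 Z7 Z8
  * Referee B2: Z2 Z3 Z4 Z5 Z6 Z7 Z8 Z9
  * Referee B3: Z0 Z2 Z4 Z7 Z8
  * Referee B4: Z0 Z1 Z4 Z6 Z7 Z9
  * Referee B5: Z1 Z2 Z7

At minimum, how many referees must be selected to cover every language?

Take {B2, B4}. Their union is {Z0, Z1, Z2, Z3, Z4, Z5, Z6, Z7, Z8, Z9}, which is all 10 languages.
No single referee has all 10 languages (the largest, B2, has 8), so 2 is optimal.

2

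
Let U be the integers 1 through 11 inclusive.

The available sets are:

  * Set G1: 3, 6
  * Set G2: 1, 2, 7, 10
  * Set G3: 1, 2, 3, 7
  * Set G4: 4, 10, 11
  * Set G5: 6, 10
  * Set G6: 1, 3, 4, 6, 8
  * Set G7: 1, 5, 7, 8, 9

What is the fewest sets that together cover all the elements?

G3, G4, G5, and G7 cover everything between them: the union {1, 2, 3, 4, 5, 6, 7, 8, 9, 10, 11} is all of U.
No 3 of the 7 sets cover everything (all 35 combinations miss at least one element), so 4 is optimal.

4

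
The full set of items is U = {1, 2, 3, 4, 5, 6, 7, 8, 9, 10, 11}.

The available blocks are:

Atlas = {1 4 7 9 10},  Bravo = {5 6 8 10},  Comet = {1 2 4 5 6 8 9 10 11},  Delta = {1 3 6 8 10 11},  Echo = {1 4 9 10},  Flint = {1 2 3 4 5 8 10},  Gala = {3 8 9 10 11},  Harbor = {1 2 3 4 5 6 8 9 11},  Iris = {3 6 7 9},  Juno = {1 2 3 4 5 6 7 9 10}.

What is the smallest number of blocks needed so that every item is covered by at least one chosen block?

2

Harbor and Juno cover everything between them: the union {1, 2, 3, 4, 5, 6, 7, 8, 9, 10, 11} is all of U.
No single block has all 11 items (the largest, Comet, has 9), so 2 is optimal.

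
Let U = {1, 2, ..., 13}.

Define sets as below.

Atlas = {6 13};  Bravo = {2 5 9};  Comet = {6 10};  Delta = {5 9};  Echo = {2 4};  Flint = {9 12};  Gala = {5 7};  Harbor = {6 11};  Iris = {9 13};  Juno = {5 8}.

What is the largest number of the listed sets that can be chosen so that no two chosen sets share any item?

Echo, Flint, Gala, Harbor are pairwise disjoint (Echo={2,4}; Flint={9,12}; Gala={5,7}; Harbor={6,11}).
Every remaining set overlaps one of these, and no 5 of the listed sets are pairwise disjoint, so 4 is the maximum.

4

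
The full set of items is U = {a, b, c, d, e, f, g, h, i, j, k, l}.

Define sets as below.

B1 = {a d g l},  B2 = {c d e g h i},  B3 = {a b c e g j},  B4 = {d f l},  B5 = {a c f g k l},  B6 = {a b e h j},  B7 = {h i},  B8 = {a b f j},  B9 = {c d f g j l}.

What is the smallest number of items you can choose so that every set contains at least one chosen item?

T = {h, j, l} meets every set (each contains at least one member of T), and |T| = 3.
The sets B3, B4, B7 are pairwise disjoint, so any hitting set needs a separate item for each — at least 3. Hence 3 is optimal.

3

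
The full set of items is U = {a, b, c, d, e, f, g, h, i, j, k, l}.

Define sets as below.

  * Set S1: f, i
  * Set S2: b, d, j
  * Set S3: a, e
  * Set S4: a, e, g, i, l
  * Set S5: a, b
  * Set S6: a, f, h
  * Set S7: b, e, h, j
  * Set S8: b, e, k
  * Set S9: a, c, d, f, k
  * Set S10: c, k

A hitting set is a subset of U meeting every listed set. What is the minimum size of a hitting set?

Take T = {a, b, c, f}. Each listed set contains at least one of these, so T is a hitting set of size 4.
The sets S1, S2, S3, S10 are pairwise disjoint, so any hitting set needs a separate item for each — at least 4. Hence 4 is optimal.

4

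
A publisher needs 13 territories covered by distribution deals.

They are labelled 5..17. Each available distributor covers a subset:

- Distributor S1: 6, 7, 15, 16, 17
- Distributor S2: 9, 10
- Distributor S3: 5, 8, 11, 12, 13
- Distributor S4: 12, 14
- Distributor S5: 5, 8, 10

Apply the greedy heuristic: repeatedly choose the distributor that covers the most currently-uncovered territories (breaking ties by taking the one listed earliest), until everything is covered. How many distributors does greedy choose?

Greedy: pick S1 (covers 5 new) → pick S3 (covers 5 new) → pick S2 (covers 2 new) → pick S4 (covers 1 new). Total picks: 4.

4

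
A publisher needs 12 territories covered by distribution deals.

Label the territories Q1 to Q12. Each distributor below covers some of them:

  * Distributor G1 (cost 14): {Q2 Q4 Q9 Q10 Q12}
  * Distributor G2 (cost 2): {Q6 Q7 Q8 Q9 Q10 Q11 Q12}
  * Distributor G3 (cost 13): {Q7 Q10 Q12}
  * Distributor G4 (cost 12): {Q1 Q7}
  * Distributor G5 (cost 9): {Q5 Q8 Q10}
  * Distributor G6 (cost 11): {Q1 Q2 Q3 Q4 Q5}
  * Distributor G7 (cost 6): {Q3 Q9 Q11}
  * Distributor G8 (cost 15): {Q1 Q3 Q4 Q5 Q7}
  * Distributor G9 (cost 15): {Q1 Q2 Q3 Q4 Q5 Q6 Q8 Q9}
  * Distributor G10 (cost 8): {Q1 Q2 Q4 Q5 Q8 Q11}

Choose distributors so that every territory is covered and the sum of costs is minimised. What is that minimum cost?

13

G2, G6 together cover every territory (G2 ∪ G6 = {Q1, Q2, Q3, Q4, Q5, Q6, Q7, Q8, Q9, Q10, Q11, Q12}); total cost 2 + 11 = 13.
The greedy pick G2, G10, G7 costs 16; no covering selection beats 13.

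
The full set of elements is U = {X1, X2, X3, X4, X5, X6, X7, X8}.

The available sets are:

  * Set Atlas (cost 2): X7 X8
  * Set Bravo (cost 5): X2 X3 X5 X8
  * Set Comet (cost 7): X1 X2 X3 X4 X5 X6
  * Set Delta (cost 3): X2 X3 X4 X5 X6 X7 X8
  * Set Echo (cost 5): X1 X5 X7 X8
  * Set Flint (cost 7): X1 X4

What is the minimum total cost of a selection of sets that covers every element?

Delta, Echo together cover every element (Delta ∪ Echo = {X1, X2, X3, X4, X5, X6, X7, X8}); total cost 3 + 5 = 8.
No covering selection has total cost below 8.

8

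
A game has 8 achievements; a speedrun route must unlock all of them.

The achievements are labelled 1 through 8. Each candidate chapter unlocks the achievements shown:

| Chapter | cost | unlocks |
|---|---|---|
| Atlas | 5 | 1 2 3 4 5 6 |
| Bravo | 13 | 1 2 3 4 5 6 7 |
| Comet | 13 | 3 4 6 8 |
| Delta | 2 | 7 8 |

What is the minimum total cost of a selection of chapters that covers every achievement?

7

Atlas, Delta together cover every achievement (Atlas ∪ Delta = {1, 2, 3, 4, 5, 6, 7, 8}); total cost 5 + 2 = 7.
No covering selection has total cost below 7.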